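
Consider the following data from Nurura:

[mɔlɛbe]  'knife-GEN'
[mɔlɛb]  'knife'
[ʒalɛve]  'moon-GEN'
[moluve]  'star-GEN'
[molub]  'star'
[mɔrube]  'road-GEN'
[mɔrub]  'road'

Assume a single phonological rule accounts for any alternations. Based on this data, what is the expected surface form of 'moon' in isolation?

[ʒalɛb]

'star' shows [v] ~ [b] at the end of the stem ([moluve] vs [molub]).
If /b/ were underlying and a rule turned it into [v] before the GEN suffix, 'knife' would also alternate; but it has [b] in both [mɔlɛbe] and [mɔlɛb].
Therefore /v/ is basic and [b] is derived by word-final hardening (voiced fricatives become stops word-finally).
From [ʒalɛve] the stem 'moon' is /ʒalɛv/; word-finally this yields [ʒalɛb].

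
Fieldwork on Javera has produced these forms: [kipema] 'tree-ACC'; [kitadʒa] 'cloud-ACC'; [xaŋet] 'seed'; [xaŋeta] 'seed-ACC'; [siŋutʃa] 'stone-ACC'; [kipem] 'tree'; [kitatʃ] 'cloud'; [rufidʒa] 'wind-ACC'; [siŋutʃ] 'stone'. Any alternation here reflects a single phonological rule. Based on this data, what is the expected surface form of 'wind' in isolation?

The root 'cloud' surfaces as [kitadʒa] and [kitatʃ], with a stem-final [dʒ] ~ [tʃ] alternation.
If /tʃ/ were underlying and a rule turned it into [dʒ] before the ACC suffix, 'stone' would also alternate; but it has [tʃ] in both [siŋutʃa] and [siŋutʃ].
Therefore /dʒ/ is basic and [tʃ] is derived by word-final obstruent devoicing (voiced obstruents become voiceless word-finally).
The one attested form of 'wind', [rufidʒa], shows underlying /rufidʒ/. Applying the same rule word-finally gives [rufitʃ].

[rufitʃ]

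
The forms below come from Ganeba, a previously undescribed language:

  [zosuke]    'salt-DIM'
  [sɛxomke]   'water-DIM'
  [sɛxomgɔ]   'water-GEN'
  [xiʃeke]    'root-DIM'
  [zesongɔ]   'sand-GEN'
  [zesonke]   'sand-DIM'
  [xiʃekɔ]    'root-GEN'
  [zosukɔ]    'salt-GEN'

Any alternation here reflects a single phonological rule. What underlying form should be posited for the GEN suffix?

/-gɔ/

The GEN morpheme has two allomorphs, [-gɔ] and [-kɔ].
The DIM suffix, which begins with [k], is invariant after every stem; so [k] is not altered by any rule here.
The GEN suffix is therefore /-gɔ/ underlyingly, with post-vocalic devoicing: voiced stops become voiceless after a vowel.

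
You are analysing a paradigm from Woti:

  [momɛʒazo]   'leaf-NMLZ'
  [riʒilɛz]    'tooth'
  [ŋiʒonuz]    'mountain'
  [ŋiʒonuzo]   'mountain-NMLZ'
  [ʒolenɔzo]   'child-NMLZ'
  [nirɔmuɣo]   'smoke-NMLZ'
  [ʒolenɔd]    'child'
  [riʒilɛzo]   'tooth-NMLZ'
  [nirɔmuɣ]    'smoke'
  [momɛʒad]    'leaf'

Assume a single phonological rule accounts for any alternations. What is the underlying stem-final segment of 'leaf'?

In [momɛʒad] and [momɛʒazo] the final segment of 'leaf' alternates: [d] ~ [z].
The stem 'tooth' ([riʒilɛz], [riʒilɛzo]) shows [z] unchanged in both environments, so [z] cannot be basic with [d] derived in isolation.
So /d/ is underlying, and a rule of intervocalic spirantization — voiced stops become fricatives between vowels — gives [z].

/d/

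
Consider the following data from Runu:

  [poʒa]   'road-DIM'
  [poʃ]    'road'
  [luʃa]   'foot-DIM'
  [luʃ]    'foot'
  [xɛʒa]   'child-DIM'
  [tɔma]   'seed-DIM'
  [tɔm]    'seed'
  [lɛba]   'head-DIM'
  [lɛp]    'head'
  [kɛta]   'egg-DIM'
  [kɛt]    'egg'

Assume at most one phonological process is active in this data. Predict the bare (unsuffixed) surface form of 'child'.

The root 'road' surfaces as [poʒa] and [poʃ], with a stem-final [ʒ] ~ [ʃ] alternation.
The stem 'foot' ([luʃa], [luʃ]) shows [ʃ] unchanged in both environments, so [ʃ] cannot be basic with [ʒ] derived before the DIM suffix.
Therefore /ʒ/ is basic and [ʃ] is derived by word-final obstruent devoicing (voiced obstruents become voiceless word-finally).
From [xɛʒa] the stem 'child' is /xɛʒ/; word-finally this yields [xɛʃ].

[xɛʃ]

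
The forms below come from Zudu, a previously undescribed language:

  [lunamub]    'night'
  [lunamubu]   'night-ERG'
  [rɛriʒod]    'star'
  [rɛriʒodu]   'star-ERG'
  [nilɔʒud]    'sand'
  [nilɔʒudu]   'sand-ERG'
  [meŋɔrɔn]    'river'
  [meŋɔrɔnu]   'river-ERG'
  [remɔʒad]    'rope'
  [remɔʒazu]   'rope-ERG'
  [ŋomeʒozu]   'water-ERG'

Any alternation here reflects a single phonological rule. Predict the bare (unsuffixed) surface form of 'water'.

The root 'rope' surfaces as [remɔʒad] and [remɔʒazu], with a stem-final [d] ~ [z] alternation.
Compare 'sand', with invariant [d] in [nilɔʒud] and [nilɔʒudu]: an analysis with underlying /d/ and a rule producing [z] before the ERG suffix would wrongly predict alternation here too.
Therefore /z/ is basic and [d] is derived by word-final hardening (voiced fricatives become stops word-finally).
From [ŋomeʒozu] the stem 'water' is /ŋomeʒoz/; word-finally this yields [ŋomeʒod].

[ŋomeʒod]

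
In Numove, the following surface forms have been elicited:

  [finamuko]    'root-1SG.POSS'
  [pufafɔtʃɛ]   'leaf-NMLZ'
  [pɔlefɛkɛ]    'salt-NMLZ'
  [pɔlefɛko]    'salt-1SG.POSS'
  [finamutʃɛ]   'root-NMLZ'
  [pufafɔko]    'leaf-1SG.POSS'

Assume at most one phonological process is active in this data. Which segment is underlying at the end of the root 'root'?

/tʃ/

The stem for 'root' ends in [k] in [finamuko] but [tʃ] in [finamutʃɛ].
The stem 'salt' ([pɔlefɛko], [pɔlefɛkɛ]) shows [k] unchanged in both environments, so [k] cannot be basic with [tʃ] derived before the NMLZ suffix.
The underlying segment must be /tʃ/; palato-alveolar /tʃ/ becomes [k] when no front vowel follows, yielding [k] there.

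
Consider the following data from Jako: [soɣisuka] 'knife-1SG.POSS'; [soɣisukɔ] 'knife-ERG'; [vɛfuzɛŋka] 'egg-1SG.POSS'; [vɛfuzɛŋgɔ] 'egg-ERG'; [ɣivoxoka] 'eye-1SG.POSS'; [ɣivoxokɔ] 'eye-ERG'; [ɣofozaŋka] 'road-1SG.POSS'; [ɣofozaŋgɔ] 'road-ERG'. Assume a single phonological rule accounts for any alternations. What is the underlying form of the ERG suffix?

The ERG suffix surfaces as [-gɔ] and [-kɔ], depending on the final segment of the stem.
By contrast the 1SG.POSS suffix keeps its initial [k] throughout — that segment must be underlying.
So the underlying form is /-gɔ/, and voiced stops become voiceless after a vowel.

/-gɔ/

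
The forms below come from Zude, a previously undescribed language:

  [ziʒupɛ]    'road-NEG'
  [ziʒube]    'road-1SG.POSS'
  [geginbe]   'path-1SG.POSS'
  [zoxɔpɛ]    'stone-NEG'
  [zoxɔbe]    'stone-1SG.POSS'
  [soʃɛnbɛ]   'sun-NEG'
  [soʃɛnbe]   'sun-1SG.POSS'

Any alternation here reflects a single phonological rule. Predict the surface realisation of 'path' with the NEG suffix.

The NEG morpheme has two allomorphs, [-bɛ] and [-pɛ].
By contrast the 1SG.POSS suffix keeps its initial [b] throughout — that segment must be underlying.
So the underlying form is /-pɛ/, and voiceless stops become voiced after a nasal.
After 'path', which ends in a nasal, the suffix surfaces as [-bɛ], giving [geginbɛ].

[geginbɛ]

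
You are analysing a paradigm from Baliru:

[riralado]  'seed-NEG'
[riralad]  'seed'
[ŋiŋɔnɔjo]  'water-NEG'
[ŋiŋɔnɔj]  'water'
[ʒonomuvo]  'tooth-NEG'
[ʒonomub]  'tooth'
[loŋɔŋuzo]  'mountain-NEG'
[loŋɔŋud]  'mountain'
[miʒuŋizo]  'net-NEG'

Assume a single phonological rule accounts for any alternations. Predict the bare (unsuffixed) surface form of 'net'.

In [loŋɔŋuzo] and [loŋɔŋud] the final segment of 'mountain' alternates: [z] ~ [d].
If /d/ were underlying and a rule turned it into [z] before the NEG suffix, 'seed' would also alternate; but it has [d] in both [riralado] and [riralad].
The alternation reflects word-final hardening: voiced fricatives become stops word-finally. /z/ is underlying.
The one attested form of 'net', [miʒuŋizo], shows underlying /miʒuŋiz/. Applying the same rule word-finally gives [miʒuŋid].

[miʒuŋid]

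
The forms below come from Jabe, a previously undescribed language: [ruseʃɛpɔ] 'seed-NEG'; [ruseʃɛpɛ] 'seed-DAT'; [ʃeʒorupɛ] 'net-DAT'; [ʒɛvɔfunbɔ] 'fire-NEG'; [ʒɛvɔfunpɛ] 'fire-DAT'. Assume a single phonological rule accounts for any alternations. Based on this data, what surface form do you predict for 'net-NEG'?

[ʃeʒorupɔ]

The NEG suffix surfaces as [-bɔ] and [-pɔ], depending on the final segment of the stem.
The DAT suffix, which begins with [p], is invariant after every stem; so [p] is not altered by any rule here.
So the underlying form is /-bɔ/, and voiced stops become voiceless after a vowel.
After 'net', which ends in a vowel, the suffix surfaces as [-pɔ], giving [ʃeʒorupɔ].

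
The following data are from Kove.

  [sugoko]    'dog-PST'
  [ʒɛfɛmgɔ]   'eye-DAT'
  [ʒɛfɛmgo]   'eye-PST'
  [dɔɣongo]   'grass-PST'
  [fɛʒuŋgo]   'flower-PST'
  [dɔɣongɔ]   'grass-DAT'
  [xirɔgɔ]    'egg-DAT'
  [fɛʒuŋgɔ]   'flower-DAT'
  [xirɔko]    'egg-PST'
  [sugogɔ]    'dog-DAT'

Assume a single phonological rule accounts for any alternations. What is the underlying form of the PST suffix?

/-ko/

The PST morpheme has two allomorphs, [-go] and [-ko].
The DAT suffix, which begins with [g], is invariant after every stem; so [g] is not altered by any rule here.
The PST suffix is therefore /-ko/ underlyingly, with post-nasal voicing: voiceless stops become voiced after a nasal.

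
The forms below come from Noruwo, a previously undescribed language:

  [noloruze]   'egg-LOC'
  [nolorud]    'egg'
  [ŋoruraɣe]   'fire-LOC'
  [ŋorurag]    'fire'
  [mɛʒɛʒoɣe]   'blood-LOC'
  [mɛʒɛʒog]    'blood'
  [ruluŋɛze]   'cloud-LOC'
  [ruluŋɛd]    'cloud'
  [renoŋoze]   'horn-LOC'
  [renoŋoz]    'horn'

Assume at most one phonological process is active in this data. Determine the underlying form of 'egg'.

/nolorud/

The root 'egg' surfaces as [noloruze] and [nolorud], with a stem-final [z] ~ [d] alternation.
The stem 'horn' ([renoŋoze], [renoŋoz]) shows [z] unchanged in both environments, so [z] cannot be basic with [d] derived in isolation.
So /d/ is underlying, and a rule of intervocalic spirantization — voiced stops become fricatives between vowels — gives [z].
The underlying form of 'egg' is therefore /nolorud/.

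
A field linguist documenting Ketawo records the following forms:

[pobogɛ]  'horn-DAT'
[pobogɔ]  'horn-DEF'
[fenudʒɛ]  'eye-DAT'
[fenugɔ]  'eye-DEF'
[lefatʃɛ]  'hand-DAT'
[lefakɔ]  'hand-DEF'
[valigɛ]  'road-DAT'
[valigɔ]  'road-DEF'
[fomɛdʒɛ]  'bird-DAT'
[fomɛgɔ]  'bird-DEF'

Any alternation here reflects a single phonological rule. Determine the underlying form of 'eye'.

In [fenudʒɛ] and [fenugɔ] the final segment of 'eye' alternates: [dʒ] ~ [g].
The stem 'horn' ([pobogɛ], [pobogɔ]) shows [g] unchanged in both environments, so [g] cannot be basic with [dʒ] derived before the DAT suffix.
The alternation reflects depalatalization: palato-alveolar /tʃ/ and /dʒ/ become [k] and [g] when no front vowel follows. /dʒ/ is underlying.

/fenudʒ/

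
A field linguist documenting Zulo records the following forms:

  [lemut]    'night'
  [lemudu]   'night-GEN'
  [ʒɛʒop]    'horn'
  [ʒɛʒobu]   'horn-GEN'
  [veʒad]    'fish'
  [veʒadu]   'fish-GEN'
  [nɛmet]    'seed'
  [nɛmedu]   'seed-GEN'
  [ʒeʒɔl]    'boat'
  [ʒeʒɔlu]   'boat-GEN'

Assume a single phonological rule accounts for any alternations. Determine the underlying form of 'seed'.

/nɛmet/

In [nɛmet] and [nɛmedu] the final segment of 'seed' alternates: [t] ~ [d].
Compare 'fish', with invariant [d] in [veʒad] and [veʒadu]: an analysis with underlying /d/ and a rule producing [t] in isolation would wrongly predict alternation here too.
The alternation reflects intervocalic voicing: voiceless stops become voiced between vowels. /t/ is underlying.
Hence 'seed' is /nɛmet/ underlyingly.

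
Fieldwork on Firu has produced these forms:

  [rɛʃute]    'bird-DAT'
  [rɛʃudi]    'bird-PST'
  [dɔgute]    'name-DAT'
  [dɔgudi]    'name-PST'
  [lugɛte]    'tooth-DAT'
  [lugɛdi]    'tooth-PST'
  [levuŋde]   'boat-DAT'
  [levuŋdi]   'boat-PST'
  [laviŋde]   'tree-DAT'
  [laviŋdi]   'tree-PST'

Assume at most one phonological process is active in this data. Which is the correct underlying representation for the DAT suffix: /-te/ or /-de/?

/-te/

The DAT morpheme has two allomorphs, [-de] and [-te].
The PST suffix, which begins with [d], is invariant after every stem; so [d] is not altered by any rule here.
The DAT suffix is therefore /-te/ underlyingly, with post-nasal voicing: voiceless stops become voiced after a nasal.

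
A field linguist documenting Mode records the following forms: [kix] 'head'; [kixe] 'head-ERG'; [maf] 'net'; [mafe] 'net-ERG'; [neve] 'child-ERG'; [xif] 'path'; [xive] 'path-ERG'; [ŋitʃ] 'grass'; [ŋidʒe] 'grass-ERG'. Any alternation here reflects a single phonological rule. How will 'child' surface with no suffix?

[nef]

In [xif] and [xive] the final segment of 'path' alternates: [f] ~ [v].
The stem 'net' ([maf], [mafe]) shows [f] unchanged in both environments, so [f] cannot be basic with [v] derived before the ERG suffix.
So /v/ is underlying, and a rule of word-final obstruent devoicing — voiced obstruents become voiceless word-finally — gives [f].
The one attested form of 'child', [neve], shows underlying /nev/. Applying the same rule word-finally gives [nef].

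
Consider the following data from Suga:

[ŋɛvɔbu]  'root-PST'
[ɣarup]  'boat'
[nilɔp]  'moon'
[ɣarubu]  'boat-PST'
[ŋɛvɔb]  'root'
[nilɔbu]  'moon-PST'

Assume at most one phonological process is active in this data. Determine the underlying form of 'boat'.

/ɣarup/

In [ɣarubu] and [ɣarup] the final segment of 'boat' alternates: [b] ~ [p].
The stem 'root' ([ŋɛvɔbu], [ŋɛvɔb]) shows [b] unchanged in both environments, so [b] cannot be basic with [p] derived in isolation.
So /p/ is underlying, and a rule of intervocalic voicing — voiceless stops become voiced between vowels — gives [b].
So 'boat' = /ɣarup/.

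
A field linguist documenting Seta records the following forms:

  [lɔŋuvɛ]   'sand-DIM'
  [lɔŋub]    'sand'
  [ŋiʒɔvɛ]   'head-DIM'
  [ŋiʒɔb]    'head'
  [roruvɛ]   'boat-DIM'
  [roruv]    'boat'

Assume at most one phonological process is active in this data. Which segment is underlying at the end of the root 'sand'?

/b/

The stem for 'sand' ends in [v] in [lɔŋuvɛ] but [b] in [lɔŋub].
The stem 'boat' ([roruvɛ], [roruv]) shows [v] unchanged in both environments, so [v] cannot be basic with [b] derived in isolation.
Therefore /b/ is basic and [v] is derived by intervocalic spirantization (voiced stops become fricatives between vowels).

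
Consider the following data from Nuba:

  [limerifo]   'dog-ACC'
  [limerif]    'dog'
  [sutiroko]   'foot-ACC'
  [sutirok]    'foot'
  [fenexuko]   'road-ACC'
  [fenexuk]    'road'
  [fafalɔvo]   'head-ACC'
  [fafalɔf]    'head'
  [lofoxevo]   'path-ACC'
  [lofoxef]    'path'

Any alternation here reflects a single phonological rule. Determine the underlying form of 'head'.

/fafalɔv/

The root 'head' surfaces as [fafalɔvo] and [fafalɔf], with a stem-final [v] ~ [f] alternation.
If /f/ were underlying and a rule turned it into [v] before the ACC suffix, 'dog' would also alternate; but it has [f] in both [limerifo] and [limerif].
So /v/ is underlying, and a rule of word-final obstruent devoicing — voiced obstruents become voiceless word-finally — gives [f].
Hence 'head' is /fafalɔv/ underlyingly.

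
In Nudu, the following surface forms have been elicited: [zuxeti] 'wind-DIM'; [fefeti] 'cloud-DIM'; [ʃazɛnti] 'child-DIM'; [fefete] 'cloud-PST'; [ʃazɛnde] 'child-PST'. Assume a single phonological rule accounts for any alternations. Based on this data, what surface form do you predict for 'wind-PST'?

[zuxete]

The PST suffix surfaces as [-de] and [-te], depending on the final segment of the stem.
The DIM suffix, which begins with [t], is invariant after every stem; so [t] is not altered by any rule here.
So the underlying form is /-de/, and voiced stops become voiceless after a vowel.
After 'wind', which ends in a vowel, the suffix surfaces as [-te], giving [zuxete].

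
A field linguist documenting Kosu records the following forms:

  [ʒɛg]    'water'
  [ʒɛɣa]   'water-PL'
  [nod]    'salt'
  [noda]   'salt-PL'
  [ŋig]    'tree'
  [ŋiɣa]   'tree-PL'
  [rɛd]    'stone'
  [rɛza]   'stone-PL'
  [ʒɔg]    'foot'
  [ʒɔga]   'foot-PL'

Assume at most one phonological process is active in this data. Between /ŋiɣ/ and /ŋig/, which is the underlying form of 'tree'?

The stem for 'tree' ends in [g] in [ŋig] but [ɣ] in [ŋiɣa].
If /g/ were underlying and a rule turned it into [ɣ] before the PL suffix, 'foot' would also alternate; but it has [g] in both [ʒɔg] and [ʒɔga].
Therefore /ɣ/ is basic and [g] is derived by word-final hardening (voiced fricatives become stops word-finally).

/ŋiɣ/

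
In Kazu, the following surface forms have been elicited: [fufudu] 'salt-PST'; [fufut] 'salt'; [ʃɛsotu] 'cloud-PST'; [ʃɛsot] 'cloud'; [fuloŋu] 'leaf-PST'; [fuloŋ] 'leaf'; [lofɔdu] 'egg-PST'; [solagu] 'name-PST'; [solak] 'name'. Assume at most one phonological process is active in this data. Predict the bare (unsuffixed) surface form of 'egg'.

In [fufudu] and [fufut] the final segment of 'salt' alternates: [d] ~ [t].
The stem 'cloud' ([ʃɛsotu], [ʃɛsot]) shows [t] unchanged in both environments, so [t] cannot be basic with [d] derived before the PST suffix.
The underlying segment must be /d/; voiced obstruents become voiceless word-finally, yielding [t] there.
From [lofɔdu] the stem 'egg' is /lofɔd/; word-finally this yields [lofɔt].

[lofɔt]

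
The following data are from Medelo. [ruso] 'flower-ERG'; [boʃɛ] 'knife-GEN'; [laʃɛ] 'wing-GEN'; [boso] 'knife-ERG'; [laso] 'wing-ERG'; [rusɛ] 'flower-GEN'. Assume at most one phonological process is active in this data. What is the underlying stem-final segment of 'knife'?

/ʃ/

'knife' shows [ʃ] ~ [s] at the end of the stem ([boʃɛ] vs [boso]).
But 'flower' keeps [s] in both environments ([rusɛ], [ruso]), so there is no rule changing /s/ to [ʃ] before the GEN suffix.
The alternation reflects depalatalization: palato-alveolar /ʃ/ becomes [s] when no front vowel follows. /ʃ/ is underlying.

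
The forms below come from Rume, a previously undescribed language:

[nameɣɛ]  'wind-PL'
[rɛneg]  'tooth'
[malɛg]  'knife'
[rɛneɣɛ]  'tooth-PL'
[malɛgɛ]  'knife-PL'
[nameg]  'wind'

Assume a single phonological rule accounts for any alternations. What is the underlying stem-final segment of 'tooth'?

The root 'tooth' surfaces as [rɛneɣɛ] and [rɛneg], with a stem-final [ɣ] ~ [g] alternation.
Compare 'knife', with invariant [g] in [malɛgɛ] and [malɛg]: an analysis with underlying /g/ and a rule producing [ɣ] before the PL suffix would wrongly predict alternation here too.
Therefore /ɣ/ is basic and [g] is derived by word-final hardening (voiced fricatives become stops word-finally).

/ɣ/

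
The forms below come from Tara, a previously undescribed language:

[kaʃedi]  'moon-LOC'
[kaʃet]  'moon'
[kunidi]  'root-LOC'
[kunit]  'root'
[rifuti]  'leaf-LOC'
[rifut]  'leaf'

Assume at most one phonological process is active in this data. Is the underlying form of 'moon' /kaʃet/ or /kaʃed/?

'moon' shows [d] ~ [t] at the end of the stem ([kaʃedi] vs [kaʃet]).
If /t/ were underlying and a rule turned it into [d] before the LOC suffix, 'leaf' would also alternate; but it has [t] in both [rifuti] and [rifut].
The underlying segment must be /d/; voiced obstruents become voiceless word-finally, yielding [t] there.

/kaʃed/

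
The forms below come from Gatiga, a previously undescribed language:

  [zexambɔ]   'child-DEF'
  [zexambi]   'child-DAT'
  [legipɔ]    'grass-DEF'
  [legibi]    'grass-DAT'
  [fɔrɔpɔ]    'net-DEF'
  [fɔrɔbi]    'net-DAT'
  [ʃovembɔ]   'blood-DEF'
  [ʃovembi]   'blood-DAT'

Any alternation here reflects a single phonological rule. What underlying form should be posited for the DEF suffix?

/-pɔ/

The DEF suffix surfaces as [-bɔ] and [-pɔ], depending on the final segment of the stem.
By contrast the DAT suffix keeps its initial [b] throughout — that segment must be underlying.
So the underlying form is /-pɔ/, and voiceless stops become voiced after a nasal.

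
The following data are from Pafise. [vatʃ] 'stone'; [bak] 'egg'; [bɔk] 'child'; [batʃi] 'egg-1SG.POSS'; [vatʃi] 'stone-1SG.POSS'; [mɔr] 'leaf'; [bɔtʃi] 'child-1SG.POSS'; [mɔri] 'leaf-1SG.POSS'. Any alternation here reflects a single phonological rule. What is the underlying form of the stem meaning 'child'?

The root 'child' surfaces as [bɔtʃi] and [bɔk], with a stem-final [tʃ] ~ [k] alternation.
The stem 'stone' ([vatʃi], [vatʃ]) shows [tʃ] unchanged in both environments, so [tʃ] cannot be basic with [k] derived in isolation.
The alternation reflects palatalization before a front vowel: /k/ becomes palato-alveolar [tʃ] before a front vowel. /k/ is underlying.

/bɔk/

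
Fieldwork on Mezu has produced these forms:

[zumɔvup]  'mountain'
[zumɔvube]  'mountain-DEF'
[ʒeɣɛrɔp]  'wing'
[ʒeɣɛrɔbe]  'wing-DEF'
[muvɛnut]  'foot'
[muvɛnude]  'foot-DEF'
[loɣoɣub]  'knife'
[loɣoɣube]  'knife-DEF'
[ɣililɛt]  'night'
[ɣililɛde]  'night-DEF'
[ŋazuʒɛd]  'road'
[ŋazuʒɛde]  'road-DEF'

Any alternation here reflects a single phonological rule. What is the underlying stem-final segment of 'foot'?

/t/

The root 'foot' surfaces as [muvɛnut] and [muvɛnude], with a stem-final [t] ~ [d] alternation.
Compare 'road', with invariant [d] in [ŋazuʒɛd] and [ŋazuʒɛde]: an analysis with underlying /d/ and a rule producing [t] in isolation would wrongly predict alternation here too.
So /t/ is underlying, and a rule of intervocalic voicing — voiceless stops become voiced between vowels — gives [d].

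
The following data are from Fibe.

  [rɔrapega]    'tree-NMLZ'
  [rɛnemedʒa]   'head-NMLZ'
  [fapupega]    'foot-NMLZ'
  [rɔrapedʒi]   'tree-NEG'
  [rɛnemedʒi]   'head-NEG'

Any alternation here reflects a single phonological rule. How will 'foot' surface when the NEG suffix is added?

The root 'tree' surfaces as [rɔrapega] and [rɔrapedʒi], with a stem-final [g] ~ [dʒ] alternation.
Compare 'head', with invariant [dʒ] in [rɛnemedʒa] and [rɛnemedʒi]: an analysis with underlying /dʒ/ and a rule producing [g] before the NMLZ suffix would wrongly predict alternation here too.
So /g/ is underlying, and a rule of palatalization before a front vowel — /g/ becomes palato-alveolar [dʒ] before a front vowel — gives [dʒ].
The one attested form of 'foot', [fapupega], shows underlying /fapupeg/. Applying the same rule before a front vowel gives [fapupedʒi].

[fapupedʒi]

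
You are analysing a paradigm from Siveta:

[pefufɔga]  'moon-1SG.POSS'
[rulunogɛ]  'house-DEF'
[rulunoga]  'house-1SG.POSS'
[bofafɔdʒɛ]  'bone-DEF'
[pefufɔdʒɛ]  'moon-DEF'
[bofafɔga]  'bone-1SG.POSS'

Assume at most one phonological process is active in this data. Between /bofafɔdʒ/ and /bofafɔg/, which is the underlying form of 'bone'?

/bofafɔdʒ/

The stem for 'bone' ends in [dʒ] in [bofafɔdʒɛ] but [g] in [bofafɔga].
The stem 'house' ([rulunogɛ], [rulunoga]) shows [g] unchanged in both environments, so [g] cannot be basic with [dʒ] derived before the DEF suffix.
The alternation reflects depalatalization: palato-alveolar /dʒ/ becomes [g] when no front vowel follows. /dʒ/ is underlying.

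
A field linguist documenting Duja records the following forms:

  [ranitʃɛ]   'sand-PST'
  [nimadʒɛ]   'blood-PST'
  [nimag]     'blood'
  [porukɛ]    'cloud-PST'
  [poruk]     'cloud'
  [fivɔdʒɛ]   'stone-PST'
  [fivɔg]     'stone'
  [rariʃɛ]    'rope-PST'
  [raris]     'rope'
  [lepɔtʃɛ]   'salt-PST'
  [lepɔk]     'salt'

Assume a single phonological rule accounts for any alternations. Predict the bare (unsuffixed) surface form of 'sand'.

'salt' shows [tʃ] ~ [k] at the end of the stem ([lepɔtʃɛ] vs [lepɔk]).
The stem 'cloud' ([porukɛ], [poruk]) shows [k] unchanged in both environments, so [k] cannot be basic with [tʃ] derived before the PST suffix.
The alternation reflects depalatalization: palato-alveolar /tʃ/, /dʒ/ and /ʃ/ become [k], [g] and [s] when no front vowel follows. /tʃ/ is underlying.
The one attested form of 'sand', [ranitʃɛ], shows underlying /ranitʃ/. Applying the same rule when no front vowel follows gives [ranik].

[ranik]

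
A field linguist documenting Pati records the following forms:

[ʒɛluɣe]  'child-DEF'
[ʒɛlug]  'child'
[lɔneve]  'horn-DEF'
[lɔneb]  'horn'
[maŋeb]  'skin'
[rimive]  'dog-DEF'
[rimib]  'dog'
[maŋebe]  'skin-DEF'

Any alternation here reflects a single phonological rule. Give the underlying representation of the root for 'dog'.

/rimiv/

The root 'dog' surfaces as [rimive] and [rimib], with a stem-final [v] ~ [b] alternation.
But 'skin' keeps [b] in both environments ([maŋebe], [maŋeb]), so there is no rule changing /b/ to [v] before the DEF suffix.
So /v/ is underlying, and a rule of word-final hardening — voiced fricatives become stops word-finally — gives [b].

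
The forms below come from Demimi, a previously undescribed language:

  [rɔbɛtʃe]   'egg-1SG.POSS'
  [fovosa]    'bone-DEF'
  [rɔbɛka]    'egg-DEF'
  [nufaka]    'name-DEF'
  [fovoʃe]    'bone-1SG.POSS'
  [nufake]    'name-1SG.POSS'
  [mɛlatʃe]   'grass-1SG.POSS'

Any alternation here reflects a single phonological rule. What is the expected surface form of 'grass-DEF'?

In [rɔbɛka] and [rɔbɛtʃe] the final segment of 'egg' alternates: [k] ~ [tʃ].
Compare 'name', with invariant [k] in [nufaka] and [nufake]: an analysis with underlying /k/ and a rule producing [tʃ] before the 1SG.POSS suffix would wrongly predict alternation here too.
Therefore /tʃ/ is basic and [k] is derived by depalatalization (palato-alveolar /tʃ/ and /ʃ/ become [k] and [s] when no front vowel follows).
From [mɛlatʃe] the stem 'grass' is /mɛlatʃ/; when no front vowel follows this yields [mɛlaka].

[mɛlaka]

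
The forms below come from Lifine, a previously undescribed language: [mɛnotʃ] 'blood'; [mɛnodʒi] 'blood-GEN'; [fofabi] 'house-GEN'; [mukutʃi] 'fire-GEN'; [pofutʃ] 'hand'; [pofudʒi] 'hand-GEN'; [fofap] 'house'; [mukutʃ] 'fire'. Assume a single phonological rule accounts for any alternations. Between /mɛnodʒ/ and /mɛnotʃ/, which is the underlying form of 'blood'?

The root 'blood' surfaces as [mɛnodʒi] and [mɛnotʃ], with a stem-final [dʒ] ~ [tʃ] alternation.
Compare 'fire', with invariant [tʃ] in [mukutʃi] and [mukutʃ]: an analysis with underlying /tʃ/ and a rule producing [dʒ] before the GEN suffix would wrongly predict alternation here too.
The alternation reflects word-final obstruent devoicing: voiced obstruents become voiceless word-finally. /dʒ/ is underlying.

/mɛnodʒ/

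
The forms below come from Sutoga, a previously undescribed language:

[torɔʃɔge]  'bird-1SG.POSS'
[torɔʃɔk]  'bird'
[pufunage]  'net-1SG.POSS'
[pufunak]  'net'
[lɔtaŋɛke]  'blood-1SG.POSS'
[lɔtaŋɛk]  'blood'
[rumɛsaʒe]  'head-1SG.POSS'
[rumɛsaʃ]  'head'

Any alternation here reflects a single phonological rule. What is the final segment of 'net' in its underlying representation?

/g/

The stem for 'net' ends in [g] in [pufunage] but [k] in [pufunak].
The stem 'blood' ([lɔtaŋɛke], [lɔtaŋɛk]) shows [k] unchanged in both environments, so [k] cannot be basic with [g] derived before the 1SG.POSS suffix.
Therefore /g/ is basic and [k] is derived by word-final obstruent devoicing (voiced obstruents become voiceless word-finally).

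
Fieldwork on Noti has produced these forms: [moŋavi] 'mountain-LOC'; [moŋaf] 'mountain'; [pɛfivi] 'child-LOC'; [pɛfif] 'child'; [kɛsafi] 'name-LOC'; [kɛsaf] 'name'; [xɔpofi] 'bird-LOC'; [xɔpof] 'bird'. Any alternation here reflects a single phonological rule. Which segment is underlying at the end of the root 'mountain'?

The stem for 'mountain' ends in [v] in [moŋavi] but [f] in [moŋaf].
If /f/ were underlying and a rule turned it into [v] before the LOC suffix, 'bird' would also alternate; but it has [f] in both [xɔpofi] and [xɔpof].
Therefore /v/ is basic and [f] is derived by word-final obstruent devoicing (voiced obstruents become voiceless word-finally).

/v/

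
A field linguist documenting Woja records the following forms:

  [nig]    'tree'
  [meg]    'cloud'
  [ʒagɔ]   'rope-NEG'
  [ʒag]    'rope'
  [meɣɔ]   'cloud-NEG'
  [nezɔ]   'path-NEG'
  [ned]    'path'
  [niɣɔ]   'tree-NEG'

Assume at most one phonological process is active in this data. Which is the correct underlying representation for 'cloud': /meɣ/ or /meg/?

The root 'cloud' surfaces as [meɣɔ] and [meg], with a stem-final [ɣ] ~ [g] alternation.
The stem 'rope' ([ʒagɔ], [ʒag]) shows [g] unchanged in both environments, so [g] cannot be basic with [ɣ] derived before the NEG suffix.
Therefore /ɣ/ is basic and [g] is derived by word-final hardening (voiced fricatives become stops word-finally).

/meɣ/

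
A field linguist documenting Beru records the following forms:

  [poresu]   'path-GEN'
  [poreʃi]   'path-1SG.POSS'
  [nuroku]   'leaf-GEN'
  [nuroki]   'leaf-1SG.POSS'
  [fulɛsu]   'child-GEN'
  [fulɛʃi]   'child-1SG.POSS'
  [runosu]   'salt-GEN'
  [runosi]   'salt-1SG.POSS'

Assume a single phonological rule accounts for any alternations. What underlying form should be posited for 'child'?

/fulɛʃ/

'child' shows [s] ~ [ʃ] at the end of the stem ([fulɛsu] vs [fulɛʃi]).
The stem 'salt' ([runosu], [runosi]) shows [s] unchanged in both environments, so [s] cannot be basic with [ʃ] derived before the 1SG.POSS suffix.
Therefore /ʃ/ is basic and [s] is derived by depalatalization (palato-alveolar /ʃ/ becomes [s] when no front vowel follows).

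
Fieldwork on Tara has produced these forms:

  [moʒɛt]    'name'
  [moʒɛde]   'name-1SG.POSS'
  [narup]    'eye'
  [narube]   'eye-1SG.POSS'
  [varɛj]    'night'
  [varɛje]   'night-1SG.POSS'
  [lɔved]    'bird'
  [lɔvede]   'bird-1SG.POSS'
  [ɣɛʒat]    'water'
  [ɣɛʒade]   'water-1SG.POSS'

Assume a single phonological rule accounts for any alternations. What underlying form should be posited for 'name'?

In [moʒɛt] and [moʒɛde] the final segment of 'name' alternates: [t] ~ [d].
If /d/ were underlying and a rule turned it into [t] in isolation, 'bird' would also alternate; but it has [d] in both [lɔved] and [lɔvede].
So /t/ is underlying, and a rule of intervocalic voicing — voiceless stops become voiced between vowels — gives [d].
So 'name' = /moʒɛt/.

/moʒɛt/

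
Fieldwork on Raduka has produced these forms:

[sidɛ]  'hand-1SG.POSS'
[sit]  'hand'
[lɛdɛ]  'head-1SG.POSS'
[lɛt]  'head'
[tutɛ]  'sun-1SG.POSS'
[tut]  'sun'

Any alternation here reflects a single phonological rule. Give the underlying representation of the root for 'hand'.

/sid/

The root 'hand' surfaces as [sidɛ] and [sit], with a stem-final [d] ~ [t] alternation.
If /t/ were underlying and a rule turned it into [d] before the 1SG.POSS suffix, 'sun' would also alternate; but it has [t] in both [tutɛ] and [tut].
The alternation reflects word-final obstruent devoicing: voiced obstruents become voiceless word-finally. /d/ is underlying.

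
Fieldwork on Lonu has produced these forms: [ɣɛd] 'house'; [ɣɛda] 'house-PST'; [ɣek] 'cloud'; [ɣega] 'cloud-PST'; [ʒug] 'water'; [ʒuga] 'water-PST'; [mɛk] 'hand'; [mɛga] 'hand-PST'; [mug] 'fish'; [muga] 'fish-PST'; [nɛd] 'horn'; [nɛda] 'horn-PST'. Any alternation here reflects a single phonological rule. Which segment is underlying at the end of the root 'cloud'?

The stem for 'cloud' ends in [k] in [ɣek] but [g] in [ɣega].
If /g/ were underlying and a rule turned it into [k] in isolation, 'fish' would also alternate; but it has [g] in both [mug] and [muga].
The alternation reflects intervocalic voicing: voiceless stops become voiced between vowels. /k/ is underlying.

/k/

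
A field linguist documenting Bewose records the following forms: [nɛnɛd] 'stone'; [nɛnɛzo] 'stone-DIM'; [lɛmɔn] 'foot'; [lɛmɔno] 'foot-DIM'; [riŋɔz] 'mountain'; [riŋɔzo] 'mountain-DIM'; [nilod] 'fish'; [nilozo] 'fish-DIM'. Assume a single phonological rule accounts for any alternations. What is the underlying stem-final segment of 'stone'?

The root 'stone' surfaces as [nɛnɛd] and [nɛnɛzo], with a stem-final [d] ~ [z] alternation.
But 'mountain' keeps [z] in both environments ([riŋɔz], [riŋɔzo]), so there is no rule changing /z/ to [d] in isolation.
Therefore /d/ is basic and [z] is derived by intervocalic spirantization (voiced stops become fricatives between vowels).

/d/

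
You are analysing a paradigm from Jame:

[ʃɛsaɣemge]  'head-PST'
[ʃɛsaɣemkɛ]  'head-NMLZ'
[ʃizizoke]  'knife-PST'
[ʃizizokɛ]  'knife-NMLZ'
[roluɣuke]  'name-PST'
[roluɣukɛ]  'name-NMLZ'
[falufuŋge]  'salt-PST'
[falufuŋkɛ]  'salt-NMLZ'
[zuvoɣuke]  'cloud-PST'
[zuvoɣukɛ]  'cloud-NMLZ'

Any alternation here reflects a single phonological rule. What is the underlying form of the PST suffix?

The PST suffix surfaces as [-ge] and [-ke], depending on the final segment of the stem.
By contrast the NMLZ suffix keeps its initial [k] throughout — that segment must be underlying.
The PST suffix is therefore /-ge/ underlyingly, with post-vocalic devoicing: voiced stops become voiceless after a vowel.

/-ge/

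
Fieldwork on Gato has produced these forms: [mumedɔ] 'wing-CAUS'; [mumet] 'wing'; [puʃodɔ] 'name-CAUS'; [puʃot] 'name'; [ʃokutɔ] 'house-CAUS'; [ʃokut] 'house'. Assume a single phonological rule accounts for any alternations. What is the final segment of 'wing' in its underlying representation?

In [mumedɔ] and [mumet] the final segment of 'wing' alternates: [d] ~ [t].
If /t/ were underlying and a rule turned it into [d] before the CAUS suffix, 'house' would also alternate; but it has [t] in both [ʃokutɔ] and [ʃokut].
The alternation reflects word-final obstruent devoicing: voiced obstruents become voiceless word-finally. /d/ is underlying.

/d/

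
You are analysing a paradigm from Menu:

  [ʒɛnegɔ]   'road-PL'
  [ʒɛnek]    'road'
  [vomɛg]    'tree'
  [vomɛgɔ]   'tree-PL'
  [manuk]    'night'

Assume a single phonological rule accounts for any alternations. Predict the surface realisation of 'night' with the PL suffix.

[manugɔ]

The root 'road' surfaces as [ʒɛnegɔ] and [ʒɛnek], with a stem-final [g] ~ [k] alternation.
The stem 'tree' ([vomɛgɔ], [vomɛg]) shows [g] unchanged in both environments, so [g] cannot be basic with [k] derived in isolation.
The underlying segment must be /k/; voiceless stops become voiced between vowels, yielding [g] there.
The one attested form of 'night', [manuk], shows underlying /manuk/. Applying the same rule between vowels gives [manugɔ].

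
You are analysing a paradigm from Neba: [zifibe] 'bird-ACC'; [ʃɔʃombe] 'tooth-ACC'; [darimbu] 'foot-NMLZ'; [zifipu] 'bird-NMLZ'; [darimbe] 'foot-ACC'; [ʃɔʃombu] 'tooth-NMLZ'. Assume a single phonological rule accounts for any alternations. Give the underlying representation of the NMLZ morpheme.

/-pu/

The NMLZ suffix surfaces as [-bu] and [-pu], depending on the final segment of the stem.
By contrast the ACC suffix keeps its initial [b] throughout — that segment must be underlying.
The NMLZ suffix is therefore /-pu/ underlyingly, with post-nasal voicing: voiceless stops become voiced after a nasal.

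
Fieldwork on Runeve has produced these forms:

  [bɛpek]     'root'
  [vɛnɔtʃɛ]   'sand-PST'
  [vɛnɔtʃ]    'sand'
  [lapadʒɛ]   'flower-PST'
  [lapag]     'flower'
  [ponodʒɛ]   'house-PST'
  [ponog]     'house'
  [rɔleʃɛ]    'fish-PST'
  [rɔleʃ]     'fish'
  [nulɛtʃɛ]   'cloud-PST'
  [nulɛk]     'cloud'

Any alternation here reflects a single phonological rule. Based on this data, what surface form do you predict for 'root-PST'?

[bɛpetʃɛ]

The stem for 'cloud' ends in [tʃ] in [nulɛtʃɛ] but [k] in [nulɛk].
If /tʃ/ were underlying and a rule turned it into [k] in isolation, 'sand' would also alternate; but it has [tʃ] in both [vɛnɔtʃɛ] and [vɛnɔtʃ].
So /k/ is underlying, and a rule of palatalization before a front vowel — /k/ and /g/ become palato-alveolar [tʃ] and [dʒ] before a front vowel — gives [tʃ].
From [bɛpek] the stem 'root' is /bɛpek/; before a front vowel this yields [bɛpetʃɛ].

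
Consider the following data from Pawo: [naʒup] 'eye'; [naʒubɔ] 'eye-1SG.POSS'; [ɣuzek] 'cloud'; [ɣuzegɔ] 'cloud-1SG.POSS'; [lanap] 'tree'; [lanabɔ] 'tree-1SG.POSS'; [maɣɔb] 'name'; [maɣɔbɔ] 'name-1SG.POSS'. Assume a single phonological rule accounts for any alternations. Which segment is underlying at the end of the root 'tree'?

The root 'tree' surfaces as [lanap] and [lanabɔ], with a stem-final [p] ~ [b] alternation.
Compare 'name', with invariant [b] in [maɣɔb] and [maɣɔbɔ]: an analysis with underlying /b/ and a rule producing [p] in isolation would wrongly predict alternation here too.
Therefore /p/ is basic and [b] is derived by intervocalic voicing (voiceless stops become voiced between vowels).

/p/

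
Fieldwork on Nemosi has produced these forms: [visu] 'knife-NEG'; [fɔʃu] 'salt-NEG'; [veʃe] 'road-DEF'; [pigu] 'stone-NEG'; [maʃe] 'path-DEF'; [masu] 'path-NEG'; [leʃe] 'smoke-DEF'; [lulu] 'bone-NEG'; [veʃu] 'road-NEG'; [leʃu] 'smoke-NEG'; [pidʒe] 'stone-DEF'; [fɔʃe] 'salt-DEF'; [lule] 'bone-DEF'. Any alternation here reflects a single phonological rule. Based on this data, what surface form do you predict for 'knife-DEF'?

In [masu] and [maʃe] the final segment of 'path' alternates: [s] ~ [ʃ].
Compare 'road', with invariant [ʃ] in [veʃu] and [veʃe]: an analysis with underlying /ʃ/ and a rule producing [s] before the NEG suffix would wrongly predict alternation here too.
The underlying segment must be /s/; /g/ and /s/ become palato-alveolar [dʒ] and [ʃ] before a front vowel, yielding [ʃ] there.
The one attested form of 'knife', [visu], shows underlying /vis/. Applying the same rule before a front vowel gives [viʃe].

[viʃe]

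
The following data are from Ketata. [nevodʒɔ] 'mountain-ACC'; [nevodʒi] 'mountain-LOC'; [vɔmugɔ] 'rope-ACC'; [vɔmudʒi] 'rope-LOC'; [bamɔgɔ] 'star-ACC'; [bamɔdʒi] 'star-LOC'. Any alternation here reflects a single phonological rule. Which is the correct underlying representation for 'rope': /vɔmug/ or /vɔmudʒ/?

The stem for 'rope' ends in [g] in [vɔmugɔ] but [dʒ] in [vɔmudʒi].
If /dʒ/ were underlying and a rule turned it into [g] before the ACC suffix, 'mountain' would also alternate; but it has [dʒ] in both [nevodʒɔ] and [nevodʒi].
Therefore /g/ is basic and [dʒ] is derived by palatalization before a front vowel (/g/ becomes palato-alveolar [dʒ] before a front vowel).

/vɔmug/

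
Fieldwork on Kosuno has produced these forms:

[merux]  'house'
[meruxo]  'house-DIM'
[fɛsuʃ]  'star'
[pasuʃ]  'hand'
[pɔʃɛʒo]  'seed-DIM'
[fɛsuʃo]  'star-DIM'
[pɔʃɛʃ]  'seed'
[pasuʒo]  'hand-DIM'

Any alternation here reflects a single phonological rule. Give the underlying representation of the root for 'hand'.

/pasuʒ/

'hand' shows [ʒ] ~ [ʃ] at the end of the stem ([pasuʒo] vs [pasuʃ]).
The stem 'star' ([fɛsuʃo], [fɛsuʃ]) shows [ʃ] unchanged in both environments, so [ʃ] cannot be basic with [ʒ] derived before the DIM suffix.
The underlying segment must be /ʒ/; voiced obstruents become voiceless word-finally, yielding [ʃ] there.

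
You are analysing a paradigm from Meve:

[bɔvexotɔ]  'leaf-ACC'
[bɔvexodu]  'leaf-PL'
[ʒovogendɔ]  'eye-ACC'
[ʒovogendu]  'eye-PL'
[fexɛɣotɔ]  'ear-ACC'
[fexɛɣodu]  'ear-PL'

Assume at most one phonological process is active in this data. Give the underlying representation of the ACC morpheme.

The ACC suffix surfaces as [-dɔ] and [-tɔ], depending on the final segment of the stem.
The PL suffix, which begins with [d], is invariant after every stem; so [d] is not altered by any rule here.
The ACC suffix is therefore /-tɔ/ underlyingly, with post-nasal voicing: voiceless stops become voiced after a nasal.

/-tɔ/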